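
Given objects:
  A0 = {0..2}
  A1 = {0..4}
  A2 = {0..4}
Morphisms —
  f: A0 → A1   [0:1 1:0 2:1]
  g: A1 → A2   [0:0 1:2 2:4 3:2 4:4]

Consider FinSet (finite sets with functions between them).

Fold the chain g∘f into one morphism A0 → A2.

  0 f→1 g→2
  1 f→0 g→0
  2 f→1 g→2
composite: [0:2 1:0 2:2]

Answer: [0:2 1:0 2:2]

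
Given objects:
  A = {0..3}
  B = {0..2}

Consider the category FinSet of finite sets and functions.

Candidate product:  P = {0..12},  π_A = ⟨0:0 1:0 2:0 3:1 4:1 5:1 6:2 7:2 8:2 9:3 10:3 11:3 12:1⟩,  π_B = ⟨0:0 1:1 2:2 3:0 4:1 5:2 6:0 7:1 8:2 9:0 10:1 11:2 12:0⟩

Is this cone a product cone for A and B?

Answer: NOT A VALID PRODUCT — |P|=13 ≠ |A|·|B|=12

Derivation:
|A|·|B| = 4·3 = 12;  |P| = 13
  → cardinalities differ; no bijection possible.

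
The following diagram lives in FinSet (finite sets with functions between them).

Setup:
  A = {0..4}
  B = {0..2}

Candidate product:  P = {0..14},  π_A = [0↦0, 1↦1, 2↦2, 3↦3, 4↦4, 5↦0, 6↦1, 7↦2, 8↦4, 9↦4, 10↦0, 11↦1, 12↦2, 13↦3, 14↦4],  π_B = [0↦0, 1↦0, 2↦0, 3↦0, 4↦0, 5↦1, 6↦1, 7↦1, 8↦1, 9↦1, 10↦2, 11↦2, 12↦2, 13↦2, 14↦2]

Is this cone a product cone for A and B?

|A|·|B| = 5·3 = 15;  |P| = 15
Check the pairing map k ↦ (π_A(k), π_B(k)):
  0 ↦ (0,0)
  1 ↦ (1,0)
  2 ↦ (2,0)
  3 ↦ (3,0)
  4 ↦ (4,0)
  5 ↦ (0,1)
  6 ↦ (1,1)
  7 ↦ (2,1)
  8 ↦ (4,1)
  9 ↦ (4,1)  ✗ repeats pair of k=8
  10 ↦ (0,2)
  11 ↦ (1,2)
  12 ↦ (2,2)
  13 ↦ (3,2)
  14 ↦ (4,2)
distinct pairs in image: 14 / 15 needed
  → (4,1) hit at k=8 and k=9

Answer: NOT A VALID PRODUCT — duplicate pair at indices 9,8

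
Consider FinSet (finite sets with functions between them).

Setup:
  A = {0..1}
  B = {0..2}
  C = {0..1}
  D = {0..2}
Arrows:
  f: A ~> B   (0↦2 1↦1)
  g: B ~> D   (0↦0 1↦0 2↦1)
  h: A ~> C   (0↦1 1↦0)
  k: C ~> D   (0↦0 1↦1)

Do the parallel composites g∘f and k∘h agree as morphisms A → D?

Answer: COMMUTES

Derivation:
1) trace f;g:
  0 f~>2 g~>1
  1 f~>1 g~>0
  result₁ = (0↦1 1↦0)
2) trace h;k:
  0 h~>1 k~>1
  1 h~>0 k~>0
  result₂ = (0↦1 1↦0)
Equal? equal; square commutes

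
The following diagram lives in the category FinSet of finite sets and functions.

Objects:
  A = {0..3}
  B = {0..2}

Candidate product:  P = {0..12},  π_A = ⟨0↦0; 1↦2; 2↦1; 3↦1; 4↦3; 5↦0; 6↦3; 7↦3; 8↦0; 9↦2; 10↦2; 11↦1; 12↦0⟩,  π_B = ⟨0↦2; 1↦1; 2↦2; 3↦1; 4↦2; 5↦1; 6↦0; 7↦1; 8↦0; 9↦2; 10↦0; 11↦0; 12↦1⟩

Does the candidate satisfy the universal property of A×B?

Answer: NOT A VALID PRODUCT — |P|=13 ≠ |A|·|B|=12

Trace:
|A|·|B| = 4·3 = 12;  |P| = 13
  → cardinalities differ; no bijection possible.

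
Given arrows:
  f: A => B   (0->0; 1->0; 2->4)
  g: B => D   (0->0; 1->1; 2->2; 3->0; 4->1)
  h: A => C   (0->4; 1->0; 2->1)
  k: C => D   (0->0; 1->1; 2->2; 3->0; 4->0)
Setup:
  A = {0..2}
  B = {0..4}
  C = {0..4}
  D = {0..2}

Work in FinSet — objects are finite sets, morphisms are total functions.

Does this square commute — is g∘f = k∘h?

Answer: COMMUTES

Trace:
Path 1 = f;g:
  0 f=>0 g=>0
  1 f=>0 g=>0
  2 f=>4 g=>1
  result₁ = (0->0; 1->0; 2->1)
Path 2 = h;k:
  0 h=>4 k=>0
  1 h=>0 k=>0
  2 h=>1 k=>1
  result₂ = (0->0; 1->0; 2->1)
Equal? equal; square commutes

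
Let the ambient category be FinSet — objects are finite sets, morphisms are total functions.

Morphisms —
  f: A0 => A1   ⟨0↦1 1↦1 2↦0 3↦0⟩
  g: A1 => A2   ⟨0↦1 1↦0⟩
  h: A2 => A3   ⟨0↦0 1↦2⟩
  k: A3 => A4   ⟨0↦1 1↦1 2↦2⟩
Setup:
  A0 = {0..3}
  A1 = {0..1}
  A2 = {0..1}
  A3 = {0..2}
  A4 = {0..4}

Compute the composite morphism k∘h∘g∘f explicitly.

  0 f=>1 g=>0 h=>0 k=>1
  1 f=>1 g=>0 h=>0 k=>1
  2 f=>0 g=>1 h=>2 k=>2
  3 f=>0 g=>1 h=>2 k=>2
⟦path⟧: ⟨0↦1 1↦1 2↦2 3↦2⟩

Answer: ⟨0↦1 1↦1 2↦2 3↦2⟩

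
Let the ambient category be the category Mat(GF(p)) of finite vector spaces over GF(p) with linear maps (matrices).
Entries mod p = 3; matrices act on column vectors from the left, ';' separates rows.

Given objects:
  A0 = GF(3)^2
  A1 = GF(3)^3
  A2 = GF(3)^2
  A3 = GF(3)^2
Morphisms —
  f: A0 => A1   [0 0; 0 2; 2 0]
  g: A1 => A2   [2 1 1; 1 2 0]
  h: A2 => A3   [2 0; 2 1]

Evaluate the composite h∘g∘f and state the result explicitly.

  e0=(1,0) f=>(0,0,2) g=>(2,0) h=>(1,1)
  e1=(0,1) f=>(0,2,0) g=>(2,1) h=>(1,2)
composite: [1 1; 1 2]

Answer: [1 1; 1 2]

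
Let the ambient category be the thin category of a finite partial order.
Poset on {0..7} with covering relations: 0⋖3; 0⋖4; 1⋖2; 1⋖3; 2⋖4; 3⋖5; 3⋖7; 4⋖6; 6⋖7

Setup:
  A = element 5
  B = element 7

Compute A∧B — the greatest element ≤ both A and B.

Answer: A∧B = 3

Trace:
Lower bounds of A=5 and B=7: {0,1,3}
  0 ≤ 3
  1 ≤ 3
  3 ≤ 3
glb = 3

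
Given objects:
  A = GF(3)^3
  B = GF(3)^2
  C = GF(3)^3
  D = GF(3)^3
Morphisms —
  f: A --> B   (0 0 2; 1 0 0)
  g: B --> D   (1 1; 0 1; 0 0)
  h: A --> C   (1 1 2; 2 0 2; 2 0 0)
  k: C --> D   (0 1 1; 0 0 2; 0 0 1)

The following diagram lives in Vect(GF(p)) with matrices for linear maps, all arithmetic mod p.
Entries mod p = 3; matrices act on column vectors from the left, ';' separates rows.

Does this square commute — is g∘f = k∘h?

Answer: DOES NOT COMMUTE

Derivation:
Along f;g (path 1):
  e0=[1,0,0] f-->[0,1] g-->[1,1,0]
  e1=[0,1,0] f-->[0,0] g-->[0,0,0]
  e2=[0,0,1] f-->[2,0] g-->[2,0,0]
  result₁ = (1 0 2; 1 0 0; 0 0 0)
Along h;k (path 2):
  e0=[1,0,0] h-->[1,2,2] k-->[1,1,2]
  e1=[0,1,0] h-->[1,0,0] k-->[0,0,0]
  e2=[0,0,1] h-->[2,2,0] k-->[2,0,0]
  result₂ = (1 0 2; 1 0 0; 2 0 0)
Equal? distinct morphisms ✗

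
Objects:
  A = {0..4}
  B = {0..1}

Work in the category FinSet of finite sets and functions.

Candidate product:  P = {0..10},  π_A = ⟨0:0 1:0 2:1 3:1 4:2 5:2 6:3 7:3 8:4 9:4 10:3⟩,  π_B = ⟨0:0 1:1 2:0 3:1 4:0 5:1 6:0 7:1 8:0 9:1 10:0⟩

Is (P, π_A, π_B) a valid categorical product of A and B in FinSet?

|A|·|B| = 5·2 = 10;  |P| = 11
  → cardinalities differ; no bijection possible.

Answer: NOT A VALID PRODUCT — |P|=11 ≠ |A|·|B|=10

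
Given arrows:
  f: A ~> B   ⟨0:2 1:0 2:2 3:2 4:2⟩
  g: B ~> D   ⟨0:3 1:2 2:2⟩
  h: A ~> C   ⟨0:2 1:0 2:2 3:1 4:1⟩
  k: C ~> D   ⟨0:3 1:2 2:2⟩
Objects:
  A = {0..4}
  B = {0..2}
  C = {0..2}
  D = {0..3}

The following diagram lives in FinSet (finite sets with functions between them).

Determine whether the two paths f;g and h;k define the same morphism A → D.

1) trace f;g:
  0 f~>2 g~>2
  1 f~>0 g~>3
  2 f~>2 g~>2
  3 f~>2 g~>2
  4 f~>2 g~>2
  composite₁ = ⟨0:2 1:3 2:2 3:2 4:2⟩
2) trace h;k:
  0 h~>2 k~>2
  1 h~>0 k~>3
  2 h~>2 k~>2
  3 h~>1 k~>2
  4 h~>1 k~>2
  composite₂ = ⟨0:2 1:3 2:2 3:2 4:2⟩
Equal? equal; square commutes

Answer: COMMUTES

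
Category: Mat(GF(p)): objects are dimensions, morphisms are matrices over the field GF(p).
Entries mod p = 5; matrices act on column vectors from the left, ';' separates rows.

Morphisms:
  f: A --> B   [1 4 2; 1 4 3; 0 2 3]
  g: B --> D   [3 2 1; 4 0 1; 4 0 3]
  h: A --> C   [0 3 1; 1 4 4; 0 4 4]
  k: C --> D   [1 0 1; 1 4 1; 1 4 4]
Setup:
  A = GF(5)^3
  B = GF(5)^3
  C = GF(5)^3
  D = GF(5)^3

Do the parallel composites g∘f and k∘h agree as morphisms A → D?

Answer: DOES NOT COMMUTE

Derivation:
Path 1 = f;g:
  e0=⟨1,0,0⟩ f-->⟨1,1,0⟩ g-->⟨0,4,4⟩
  e1=⟨0,1,0⟩ f-->⟨4,4,2⟩ g-->⟨2,3,2⟩
  e2=⟨0,0,1⟩ f-->⟨2,3,3⟩ g-->⟨0,1,2⟩
  composite₁ = [0 2 0; 4 3 1; 4 2 2]
Path 2 = h;k:
  e0=⟨1,0,0⟩ h-->⟨0,1,0⟩ k-->⟨0,4,4⟩
  e1=⟨0,1,0⟩ h-->⟨3,4,4⟩ k-->⟨2,3,0⟩
  e2=⟨0,0,1⟩ h-->⟨1,4,4⟩ k-->⟨0,1,3⟩
  composite₂ = [0 2 0; 4 3 1; 4 0 3]
Equal? distinct morphisms ✗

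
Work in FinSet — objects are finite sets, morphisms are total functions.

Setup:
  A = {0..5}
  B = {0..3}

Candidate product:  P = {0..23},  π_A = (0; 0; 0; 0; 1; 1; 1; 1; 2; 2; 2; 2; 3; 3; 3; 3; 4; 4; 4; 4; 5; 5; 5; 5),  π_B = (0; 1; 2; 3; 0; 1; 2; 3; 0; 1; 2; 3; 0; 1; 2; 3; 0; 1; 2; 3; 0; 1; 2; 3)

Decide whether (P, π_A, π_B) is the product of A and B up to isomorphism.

Answer: VALID PRODUCT

Work:
|A|·|B| = 6·4 = 24;  |P| = 24
Check the pairing map k ↦ (π_A(k), π_B(k)):
  0 -> (0,0)
  1 -> (0,1)
  2 -> (0,2)
  3 -> (0,3)
  4 -> (1,0)
  5 -> (1,1)
  6 -> (1,2)
  7 -> (1,3)
  8 -> (2,0)
  9 -> (2,1)
  10 -> (2,2)
  11 -> (2,3)
  12 -> (3,0)
  13 -> (3,1)
  14 -> (3,2)
  15 -> (3,3)
  16 -> (4,0)
  17 -> (4,1)
  18 -> (4,2)
  19 -> (4,3)
  20 -> (5,0)
  21 -> (5,1)
  22 -> (5,2)
  23 -> (5,3)
distinct pairs in image: 24 / 24 needed
  → bijection onto A×B; projections well-typed.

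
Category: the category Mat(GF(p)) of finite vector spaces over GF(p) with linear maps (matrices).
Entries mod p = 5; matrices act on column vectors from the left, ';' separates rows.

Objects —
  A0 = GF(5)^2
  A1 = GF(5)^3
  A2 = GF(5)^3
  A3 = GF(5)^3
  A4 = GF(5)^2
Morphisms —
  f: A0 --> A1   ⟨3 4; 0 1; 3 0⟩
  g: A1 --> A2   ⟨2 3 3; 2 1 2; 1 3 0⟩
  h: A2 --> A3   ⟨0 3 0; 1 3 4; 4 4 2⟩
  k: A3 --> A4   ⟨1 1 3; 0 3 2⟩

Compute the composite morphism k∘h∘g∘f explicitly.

  e0=⟨1,0⟩ f-->⟨3,0,3⟩ g-->⟨0,2,3⟩ h-->⟨1,3,4⟩ k-->⟨1,2⟩
  e1=⟨0,1⟩ f-->⟨4,1,0⟩ g-->⟨1,4,2⟩ h-->⟨2,1,4⟩ k-->⟨0,1⟩
result: ⟨1 0; 2 1⟩

Answer: ⟨1 0; 2 1⟩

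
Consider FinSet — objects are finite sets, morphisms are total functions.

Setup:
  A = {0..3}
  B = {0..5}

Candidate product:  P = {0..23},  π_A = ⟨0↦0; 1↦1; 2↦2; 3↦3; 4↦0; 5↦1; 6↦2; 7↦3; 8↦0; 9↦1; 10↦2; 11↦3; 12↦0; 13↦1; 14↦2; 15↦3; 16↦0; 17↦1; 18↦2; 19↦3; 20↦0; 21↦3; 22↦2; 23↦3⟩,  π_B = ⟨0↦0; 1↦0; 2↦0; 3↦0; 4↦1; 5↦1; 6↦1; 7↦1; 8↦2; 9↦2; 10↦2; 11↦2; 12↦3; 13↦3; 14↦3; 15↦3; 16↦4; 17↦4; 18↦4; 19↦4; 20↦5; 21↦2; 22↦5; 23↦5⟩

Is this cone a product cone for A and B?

Answer: NOT A VALID PRODUCT — duplicate pair at indices 11,21

Derivation:
|A|·|B| = 4·6 = 24;  |P| = 24
Check the pairing map k ↦ (π_A(k), π_B(k)):
  0 ↦ (0,0)
  1 ↦ (1,0)
  2 ↦ (2,0)
  3 ↦ (3,0)
  4 ↦ (0,1)
  5 ↦ (1,1)
  6 ↦ (2,1)
  7 ↦ (3,1)
  8 ↦ (0,2)
  9 ↦ (1,2)
  10 ↦ (2,2)
  11 ↦ (3,2)
  12 ↦ (0,3)
  13 ↦ (1,3)
  14 ↦ (2,3)
  15 ↦ (3,3)
  16 ↦ (0,4)
  17 ↦ (1,4)
  18 ↦ (2,4)
  19 ↦ (3,4)
  20 ↦ (0,5)
  21 ↦ (3,2)  ✗ repeats pair of k=11
  22 ↦ (2,5)
  23 ↦ (3,5)
distinct pairs in image: 23 / 24 needed
  → (3,2) hit at k=11 and k=21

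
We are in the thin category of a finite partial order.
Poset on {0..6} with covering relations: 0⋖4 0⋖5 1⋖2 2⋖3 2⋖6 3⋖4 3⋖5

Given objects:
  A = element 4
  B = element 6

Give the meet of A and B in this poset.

Lower bounds of A=4 and B=6: {1,2}
  1 ⊑ 2
  2 ⊑ 2
glb = 2

Answer: A∧B = 2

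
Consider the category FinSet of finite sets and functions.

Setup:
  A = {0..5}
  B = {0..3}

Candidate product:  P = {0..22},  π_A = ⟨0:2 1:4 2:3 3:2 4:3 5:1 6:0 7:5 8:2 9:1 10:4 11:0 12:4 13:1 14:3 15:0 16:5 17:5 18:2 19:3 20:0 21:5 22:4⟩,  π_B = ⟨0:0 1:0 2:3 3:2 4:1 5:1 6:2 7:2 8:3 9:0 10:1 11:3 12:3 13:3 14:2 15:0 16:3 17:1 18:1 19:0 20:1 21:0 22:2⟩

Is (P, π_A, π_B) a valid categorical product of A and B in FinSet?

|A|·|B| = 6·4 = 24;  |P| = 23
  → cardinalities differ; no bijection possible.

Answer: NOT A VALID PRODUCT — |P|=23 ≠ |A|·|B|=24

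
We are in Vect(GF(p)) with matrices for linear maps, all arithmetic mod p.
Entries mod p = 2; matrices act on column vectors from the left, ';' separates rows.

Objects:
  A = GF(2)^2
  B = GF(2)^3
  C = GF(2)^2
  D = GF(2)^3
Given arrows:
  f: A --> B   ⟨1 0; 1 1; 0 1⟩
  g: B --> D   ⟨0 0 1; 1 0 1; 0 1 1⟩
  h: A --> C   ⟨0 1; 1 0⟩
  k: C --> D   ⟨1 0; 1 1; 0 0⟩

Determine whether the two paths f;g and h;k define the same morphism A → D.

Path 1 = f;g:
  e0=(1,0) f-->(1,1,0) g-->(0,1,1)
  e1=(0,1) f-->(0,1,1) g-->(1,1,0)
  composite₁ = ⟨0 1; 1 1; 1 0⟩
Path 2 = h;k:
  e0=(1,0) h-->(0,1) k-->(0,1,0)
  e1=(0,1) h-->(1,0) k-->(1,1,0)
  composite₂ = ⟨0 1; 1 1; 0 0⟩
Equal? distinct morphisms ✗

Answer: DOES NOT COMMUTE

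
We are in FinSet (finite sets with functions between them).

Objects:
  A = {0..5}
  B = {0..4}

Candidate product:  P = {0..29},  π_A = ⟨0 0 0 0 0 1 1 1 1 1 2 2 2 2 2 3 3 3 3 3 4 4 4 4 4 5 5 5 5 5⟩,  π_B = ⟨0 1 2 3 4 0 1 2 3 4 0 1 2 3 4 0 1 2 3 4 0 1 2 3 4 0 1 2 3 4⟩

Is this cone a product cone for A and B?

|A|·|B| = 6·5 = 30;  |P| = 30
Check the pairing map k ↦ (π_A(k), π_B(k)):
  0 ↦ (0,0)
  1 ↦ (0,1)
  2 ↦ (0,2)
  3 ↦ (0,3)
  4 ↦ (0,4)
  5 ↦ (1,0)
  6 ↦ (1,1)
  7 ↦ (1,2)
  8 ↦ (1,3)
  9 ↦ (1,4)
  10 ↦ (2,0)
  11 ↦ (2,1)
  12 ↦ (2,2)
  13 ↦ (2,3)
  14 ↦ (2,4)
  15 ↦ (3,0)
  16 ↦ (3,1)
  17 ↦ (3,2)
  18 ↦ (3,3)
  19 ↦ (3,4)
  20 ↦ (4,0)
  21 ↦ (4,1)
  22 ↦ (4,2)
  23 ↦ (4,3)
  24 ↦ (4,4)
  25 ↦ (5,0)
  26 ↦ (5,1)
  27 ↦ (5,2)
  28 ↦ (5,3)
  29 ↦ (5,4)
distinct pairs in image: 30 / 30 needed
  → bijection onto A×B; projections well-typed.

Answer: VALID PRODUCT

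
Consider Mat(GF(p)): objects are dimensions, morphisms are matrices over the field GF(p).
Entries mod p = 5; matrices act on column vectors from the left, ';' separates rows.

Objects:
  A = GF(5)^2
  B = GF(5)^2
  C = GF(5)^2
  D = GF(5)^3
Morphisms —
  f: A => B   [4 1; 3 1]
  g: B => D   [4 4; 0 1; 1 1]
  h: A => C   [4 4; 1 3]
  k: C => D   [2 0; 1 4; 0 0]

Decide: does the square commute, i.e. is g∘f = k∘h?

Answer: DOES NOT COMMUTE

Work:
1) trace f;g:
  e0=[1,0] f=>[4,3] g=>[3,3,2]
  e1=[0,1] f=>[1,1] g=>[3,1,2]
  result₁ = [3 3; 3 1; 2 2]
2) trace h;k:
  e0=[1,0] h=>[4,1] k=>[3,3,0]
  e1=[0,1] h=>[4,3] k=>[3,1,0]
  result₂ = [3 3; 3 1; 0 0]
Equal? NO — does not commute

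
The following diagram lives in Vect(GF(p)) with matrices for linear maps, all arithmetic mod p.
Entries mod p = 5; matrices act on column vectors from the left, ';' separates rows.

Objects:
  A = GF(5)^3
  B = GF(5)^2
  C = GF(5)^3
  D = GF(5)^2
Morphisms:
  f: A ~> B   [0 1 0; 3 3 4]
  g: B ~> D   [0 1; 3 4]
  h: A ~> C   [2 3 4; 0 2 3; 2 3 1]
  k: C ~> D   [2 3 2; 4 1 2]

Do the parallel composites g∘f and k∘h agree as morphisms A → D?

Answer: COMMUTES

Work:
Along f;g (path 1):
  e0=(1,0,0) f~>(0,3) g~>(3,2)
  e1=(0,1,0) f~>(1,3) g~>(3,0)
  e2=(0,0,1) f~>(0,4) g~>(4,1)
  result₁ = [3 3 4; 2 0 1]
Along h;k (path 2):
  e0=(1,0,0) h~>(2,0,2) k~>(3,2)
  e1=(0,1,0) h~>(3,2,3) k~>(3,0)
  e2=(0,0,1) h~>(4,3,1) k~>(4,1)
  result₂ = [3 3 4; 2 0 1]
Equal? same morphism ✓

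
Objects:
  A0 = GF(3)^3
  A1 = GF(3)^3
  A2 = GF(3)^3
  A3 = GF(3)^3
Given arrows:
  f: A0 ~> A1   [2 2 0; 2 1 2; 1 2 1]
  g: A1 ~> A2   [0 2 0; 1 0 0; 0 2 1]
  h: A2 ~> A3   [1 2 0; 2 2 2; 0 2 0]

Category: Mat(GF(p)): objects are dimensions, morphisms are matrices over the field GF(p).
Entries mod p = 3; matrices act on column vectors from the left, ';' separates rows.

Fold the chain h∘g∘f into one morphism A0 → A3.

  e0=[1,0,0] f~>[2,2,1] g~>[1,2,2] h~>[2,1,1]
  e1=[0,1,0] f~>[2,1,2] g~>[2,2,1] h~>[0,1,1]
  e2=[0,0,1] f~>[0,2,1] g~>[1,0,2] h~>[1,0,0]
⟦path⟧: [2 0 1; 1 1 0; 1 1 0]

Answer: [2 0 1; 1 1 0; 1 1 0]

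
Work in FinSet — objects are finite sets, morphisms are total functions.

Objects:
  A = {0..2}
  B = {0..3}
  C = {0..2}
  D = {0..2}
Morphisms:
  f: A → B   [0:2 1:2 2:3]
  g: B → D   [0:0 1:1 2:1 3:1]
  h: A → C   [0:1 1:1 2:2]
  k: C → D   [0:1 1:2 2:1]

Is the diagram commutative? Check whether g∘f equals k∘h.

Answer: DOES NOT COMMUTE

Trace:
1) trace f;g:
  0 f→2 g→1
  1 f→2 g→1
  2 f→3 g→1
  ⟦path⟧₁ = [0:1 1:1 2:1]
2) trace h;k:
  0 h→1 k→2
  1 h→1 k→2
  2 h→2 k→1
  ⟦path⟧₂ = [0:2 1:2 2:1]
Equal? differ; not commutative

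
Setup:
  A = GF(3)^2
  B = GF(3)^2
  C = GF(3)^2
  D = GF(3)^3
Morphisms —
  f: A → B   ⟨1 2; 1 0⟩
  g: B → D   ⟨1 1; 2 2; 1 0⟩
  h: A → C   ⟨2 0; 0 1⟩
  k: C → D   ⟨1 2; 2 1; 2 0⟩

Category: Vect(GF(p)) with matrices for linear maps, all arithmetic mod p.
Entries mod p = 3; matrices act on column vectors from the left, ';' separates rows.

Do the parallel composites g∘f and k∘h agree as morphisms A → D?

1) trace f;g:
  e0=(1,0) f→(1,1) g→(2,1,1)
  e1=(0,1) f→(2,0) g→(2,1,2)
  ⟦path⟧₁ = ⟨2 2; 1 1; 1 2⟩
2) trace h;k:
  e0=(1,0) h→(2,0) k→(2,1,1)
  e1=(0,1) h→(0,1) k→(2,1,0)
  ⟦path⟧₂ = ⟨2 2; 1 1; 1 0⟩
Equal? differ; not commutative

Answer: DOES NOT COMMUTE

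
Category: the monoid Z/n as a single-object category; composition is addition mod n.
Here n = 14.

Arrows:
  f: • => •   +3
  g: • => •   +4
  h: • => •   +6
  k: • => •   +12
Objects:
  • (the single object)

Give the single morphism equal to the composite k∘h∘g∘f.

Answer: +11

Work:
  0 +3≡3 +4≡7 +6≡13 +12≡11  (mod 14)
composite: +11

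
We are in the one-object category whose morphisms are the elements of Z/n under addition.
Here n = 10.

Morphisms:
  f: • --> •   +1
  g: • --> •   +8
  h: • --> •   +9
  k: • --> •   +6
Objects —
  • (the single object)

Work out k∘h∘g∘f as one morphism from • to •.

  0 +1≡1 +8≡9 +9≡8 +6≡4  (mod 10)
composite: +4

Answer: +4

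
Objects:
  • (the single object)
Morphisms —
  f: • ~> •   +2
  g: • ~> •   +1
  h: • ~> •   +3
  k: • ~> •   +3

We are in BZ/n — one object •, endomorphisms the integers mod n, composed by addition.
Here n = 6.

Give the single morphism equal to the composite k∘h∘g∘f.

Answer: +3

Trace:
  0 +2≡2 +1≡3 +3≡0 +3≡3  (mod 6)
⟦path⟧: +3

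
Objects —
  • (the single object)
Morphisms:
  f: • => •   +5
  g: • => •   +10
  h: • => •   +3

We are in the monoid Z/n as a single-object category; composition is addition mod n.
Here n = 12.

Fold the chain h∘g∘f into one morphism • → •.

  0 +5≡5 +10≡3 +3≡6  (mod 12)
result: +6

Answer: +6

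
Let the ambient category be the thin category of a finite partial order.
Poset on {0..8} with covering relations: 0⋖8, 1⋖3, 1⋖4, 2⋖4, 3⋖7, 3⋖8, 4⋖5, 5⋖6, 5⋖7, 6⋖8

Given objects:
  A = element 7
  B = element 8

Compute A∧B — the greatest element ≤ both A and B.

Common predecessors of 7,8: {1,2,3,4,5}
  maximal lower bounds 3 and 5 are incomparable: neither 3≤5 nor 5≤3
→ no greatest lower bound exists

Answer: NO MEET EXISTS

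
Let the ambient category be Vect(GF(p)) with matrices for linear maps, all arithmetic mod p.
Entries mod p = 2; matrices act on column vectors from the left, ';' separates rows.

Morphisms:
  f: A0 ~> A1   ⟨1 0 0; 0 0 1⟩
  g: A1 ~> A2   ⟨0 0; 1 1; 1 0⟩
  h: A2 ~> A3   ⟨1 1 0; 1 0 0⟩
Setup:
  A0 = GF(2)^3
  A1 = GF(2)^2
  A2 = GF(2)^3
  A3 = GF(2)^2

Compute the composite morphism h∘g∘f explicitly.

Answer: ⟨1 0 1; 0 0 0⟩

Work:
  e0=⟨1,0,0⟩ f~>⟨1,0⟩ g~>⟨0,1,1⟩ h~>⟨1,0⟩
  e1=⟨0,1,0⟩ f~>⟨0,0⟩ g~>⟨0,0,0⟩ h~>⟨0,0⟩
  e2=⟨0,0,1⟩ f~>⟨0,1⟩ g~>⟨0,1,0⟩ h~>⟨1,0⟩
⟦path⟧: ⟨1 0 1; 0 0 0⟩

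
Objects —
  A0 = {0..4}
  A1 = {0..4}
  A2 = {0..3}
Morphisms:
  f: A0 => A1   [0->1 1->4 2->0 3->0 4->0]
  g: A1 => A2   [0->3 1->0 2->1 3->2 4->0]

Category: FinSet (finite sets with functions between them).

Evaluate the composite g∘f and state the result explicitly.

Answer: [0->0 1->0 2->3 3->3 4->3]

Trace:
  0 f=>1 g=>0
  1 f=>4 g=>0
  2 f=>0 g=>3
  3 f=>0 g=>3
  4 f=>0 g=>3
result: [0->0 1->0 2->3 3->3 4->3]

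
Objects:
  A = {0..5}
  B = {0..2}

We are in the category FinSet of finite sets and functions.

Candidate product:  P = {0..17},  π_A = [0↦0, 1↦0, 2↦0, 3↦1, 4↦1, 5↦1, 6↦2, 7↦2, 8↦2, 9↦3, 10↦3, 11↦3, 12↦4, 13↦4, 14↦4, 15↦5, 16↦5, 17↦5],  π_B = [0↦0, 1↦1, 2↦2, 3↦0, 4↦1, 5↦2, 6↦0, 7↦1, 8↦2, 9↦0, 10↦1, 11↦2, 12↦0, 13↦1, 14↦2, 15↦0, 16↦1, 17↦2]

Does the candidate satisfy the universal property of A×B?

|A|·|B| = 6·3 = 18;  |P| = 18
Check the pairing map k ↦ (π_A(k), π_B(k)):
  0 ↦ (0,0)
  1 ↦ (0,1)
  2 ↦ (0,2)
  3 ↦ (1,0)
  4 ↦ (1,1)
  5 ↦ (1,2)
  6 ↦ (2,0)
  7 ↦ (2,1)
  8 ↦ (2,2)
  9 ↦ (3,0)
  10 ↦ (3,1)
  11 ↦ (3,2)
  12 ↦ (4,0)
  13 ↦ (4,1)
  14 ↦ (4,2)
  15 ↦ (5,0)
  16 ↦ (5,1)
  17 ↦ (5,2)
distinct pairs in image: 18 / 18 needed
  → bijection onto A×B; projections well-typed.

Answer: VALID PRODUCT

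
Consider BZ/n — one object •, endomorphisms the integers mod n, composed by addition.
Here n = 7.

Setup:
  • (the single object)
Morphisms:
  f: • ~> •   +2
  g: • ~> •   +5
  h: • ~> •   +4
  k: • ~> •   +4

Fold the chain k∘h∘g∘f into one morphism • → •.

  0 +2≡2 +5≡0 +4≡4 +4≡1  (mod 7)
result: +1

Answer: +1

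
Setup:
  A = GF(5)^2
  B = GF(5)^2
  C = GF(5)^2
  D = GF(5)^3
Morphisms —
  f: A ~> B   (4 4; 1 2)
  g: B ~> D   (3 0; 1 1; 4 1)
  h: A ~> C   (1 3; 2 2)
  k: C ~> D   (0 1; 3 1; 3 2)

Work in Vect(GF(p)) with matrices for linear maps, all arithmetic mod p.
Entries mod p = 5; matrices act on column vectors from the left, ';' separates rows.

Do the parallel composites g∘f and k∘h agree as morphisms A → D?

Answer: COMMUTES

Trace:
Along f;g (path 1):
  e0=⟨1,0⟩ f~>⟨4,1⟩ g~>⟨2,0,2⟩
  e1=⟨0,1⟩ f~>⟨4,2⟩ g~>⟨2,1,3⟩
  composite₁ = (2 2; 0 1; 2 3)
Along h;k (path 2):
  e0=⟨1,0⟩ h~>⟨1,2⟩ k~>⟨2,0,2⟩
  e1=⟨0,1⟩ h~>⟨3,2⟩ k~>⟨2,1,3⟩
  composite₂ = (2 2; 0 1; 2 3)
Equal? YES — commutes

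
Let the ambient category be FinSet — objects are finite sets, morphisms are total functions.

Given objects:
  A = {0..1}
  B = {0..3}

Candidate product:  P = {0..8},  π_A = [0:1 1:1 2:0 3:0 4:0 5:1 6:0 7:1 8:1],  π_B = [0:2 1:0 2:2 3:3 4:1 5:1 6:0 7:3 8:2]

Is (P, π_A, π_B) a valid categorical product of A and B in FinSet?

Answer: NOT A VALID PRODUCT — |P|=9 ≠ |A|·|B|=8

Work:
|A|·|B| = 2·4 = 8;  |P| = 9
  → cardinalities differ; no bijection possible.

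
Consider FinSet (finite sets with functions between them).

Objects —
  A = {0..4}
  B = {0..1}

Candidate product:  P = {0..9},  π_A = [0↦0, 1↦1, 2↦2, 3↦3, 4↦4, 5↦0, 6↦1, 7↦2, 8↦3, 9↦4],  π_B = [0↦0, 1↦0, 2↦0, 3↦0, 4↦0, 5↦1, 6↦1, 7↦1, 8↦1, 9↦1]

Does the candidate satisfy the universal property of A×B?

|A|·|B| = 5·2 = 10;  |P| = 10
Check the pairing map k ↦ (π_A(k), π_B(k)):
  0 ↦ (0,0)
  1 ↦ (1,0)
  2 ↦ (2,0)
  3 ↦ (3,0)
  4 ↦ (4,0)
  5 ↦ (0,1)
  6 ↦ (1,1)
  7 ↦ (2,1)
  8 ↦ (3,1)
  9 ↦ (4,1)
distinct pairs in image: 10 / 10 needed
  → bijection onto A×B; projections well-typed.

Answer: VALID PRODUCT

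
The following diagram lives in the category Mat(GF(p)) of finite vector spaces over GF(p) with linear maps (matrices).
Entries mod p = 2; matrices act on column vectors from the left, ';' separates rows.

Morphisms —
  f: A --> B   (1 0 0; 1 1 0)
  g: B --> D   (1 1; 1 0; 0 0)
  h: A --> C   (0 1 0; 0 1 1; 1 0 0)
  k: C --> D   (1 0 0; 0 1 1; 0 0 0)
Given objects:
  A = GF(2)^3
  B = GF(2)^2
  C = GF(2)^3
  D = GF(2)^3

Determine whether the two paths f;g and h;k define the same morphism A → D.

Answer: DOES NOT COMMUTE

Trace:
1) trace f;g:
  e0=⟨1,0,0⟩ f-->⟨1,1⟩ g-->⟨0,1,0⟩
  e1=⟨0,1,0⟩ f-->⟨0,1⟩ g-->⟨1,0,0⟩
  e2=⟨0,0,1⟩ f-->⟨0,0⟩ g-->⟨0,0,0⟩
  ⟦path⟧₁ = (0 1 0; 1 0 0; 0 0 0)
2) trace h;k:
  e0=⟨1,0,0⟩ h-->⟨0,0,1⟩ k-->⟨0,1,0⟩
  e1=⟨0,1,0⟩ h-->⟨1,1,0⟩ k-->⟨1,1,0⟩
  e2=⟨0,0,1⟩ h-->⟨0,1,0⟩ k-->⟨0,1,0⟩
  ⟦path⟧₂ = (0 1 0; 1 1 1; 0 0 0)
Equal? differ; not commutative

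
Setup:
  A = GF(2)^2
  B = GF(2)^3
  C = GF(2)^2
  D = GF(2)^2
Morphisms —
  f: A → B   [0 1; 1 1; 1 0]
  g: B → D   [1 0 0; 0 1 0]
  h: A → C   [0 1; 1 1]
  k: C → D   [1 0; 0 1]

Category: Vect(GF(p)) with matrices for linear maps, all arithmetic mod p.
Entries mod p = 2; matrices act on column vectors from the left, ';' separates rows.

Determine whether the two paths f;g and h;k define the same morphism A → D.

1) trace f;g:
  e0=[1,0] f→[0,1,1] g→[0,1]
  e1=[0,1] f→[1,1,0] g→[1,1]
  ⟦path⟧₁ = [0 1; 1 1]
2) trace h;k:
  e0=[1,0] h→[0,1] k→[0,1]
  e1=[0,1] h→[1,1] k→[1,1]
  ⟦path⟧₂ = [0 1; 1 1]
Equal? same morphism ✓

Answer: COMMUTES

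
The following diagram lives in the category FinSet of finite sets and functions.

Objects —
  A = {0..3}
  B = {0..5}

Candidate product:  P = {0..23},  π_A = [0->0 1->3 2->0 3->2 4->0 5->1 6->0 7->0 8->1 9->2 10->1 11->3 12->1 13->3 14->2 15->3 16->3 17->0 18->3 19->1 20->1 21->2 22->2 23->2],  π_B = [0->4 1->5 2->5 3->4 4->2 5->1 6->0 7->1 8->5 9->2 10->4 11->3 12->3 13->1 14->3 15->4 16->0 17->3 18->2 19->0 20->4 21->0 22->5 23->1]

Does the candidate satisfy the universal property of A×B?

Answer: NOT A VALID PRODUCT — duplicate pair at indices 10,20

Work:
|A|·|B| = 4·6 = 24;  |P| = 24
Check the pairing map k ↦ (π_A(k), π_B(k)):
  0 -> (0,4)
  1 -> (3,5)
  2 -> (0,5)
  3 -> (2,4)
  4 -> (0,2)
  5 -> (1,1)
  6 -> (0,0)
  7 -> (0,1)
  8 -> (1,5)
  9 -> (2,2)
  10 -> (1,4)
  11 -> (3,3)
  12 -> (1,3)
  13 -> (3,1)
  14 -> (2,3)
  15 -> (3,4)
  16 -> (3,0)
  17 -> (0,3)
  18 -> (3,2)
  19 -> (1,0)
  20 -> (1,4)  ✗ repeats pair of k=10
  21 -> (2,0)
  22 -> (2,5)
  23 -> (2,1)
distinct pairs in image: 23 / 24 needed
  → (1,4) hit at k=10 and k=20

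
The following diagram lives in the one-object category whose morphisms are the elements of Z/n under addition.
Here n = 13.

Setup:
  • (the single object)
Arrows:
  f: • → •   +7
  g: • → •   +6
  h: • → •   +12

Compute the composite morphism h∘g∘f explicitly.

Answer: +12

Work:
  0 +7≡7 +6≡0 +12≡12  (mod 13)
composite: +12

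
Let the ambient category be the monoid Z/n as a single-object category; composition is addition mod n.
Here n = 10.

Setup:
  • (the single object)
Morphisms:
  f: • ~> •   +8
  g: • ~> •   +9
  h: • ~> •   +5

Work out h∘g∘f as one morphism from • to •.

Answer: +2

Trace:
  0 +8≡8 +9≡7 +5≡2  (mod 10)
composite: +2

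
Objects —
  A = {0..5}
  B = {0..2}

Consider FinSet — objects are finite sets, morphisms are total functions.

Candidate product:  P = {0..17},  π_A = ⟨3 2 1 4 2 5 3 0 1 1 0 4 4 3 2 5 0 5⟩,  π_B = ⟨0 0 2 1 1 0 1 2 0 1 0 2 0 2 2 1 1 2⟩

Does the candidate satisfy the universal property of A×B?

Answer: VALID PRODUCT

Derivation:
|A|·|B| = 6·3 = 18;  |P| = 18
Check the pairing map k ↦ (π_A(k), π_B(k)):
  0 : (3,0)
  1 : (2,0)
  2 : (1,2)
  3 : (4,1)
  4 : (2,1)
  5 : (5,0)
  6 : (3,1)
  7 : (0,2)
  8 : (1,0)
  9 : (1,1)
  10 : (0,0)
  11 : (4,2)
  12 : (4,0)
  13 : (3,2)
  14 : (2,2)
  15 : (5,1)
  16 : (0,1)
  17 : (5,2)
distinct pairs in image: 18 / 18 needed
  → bijection onto A×B; projections well-typed.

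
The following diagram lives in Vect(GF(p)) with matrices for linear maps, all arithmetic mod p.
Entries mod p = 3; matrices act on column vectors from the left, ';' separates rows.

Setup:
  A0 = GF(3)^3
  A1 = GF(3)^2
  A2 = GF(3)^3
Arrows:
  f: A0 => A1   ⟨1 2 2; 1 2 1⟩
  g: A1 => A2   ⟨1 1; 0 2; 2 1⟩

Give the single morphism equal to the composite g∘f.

  e0=(1,0,0) f=>(1,1) g=>(2,2,0)
  e1=(0,1,0) f=>(2,2) g=>(1,1,0)
  e2=(0,0,1) f=>(2,1) g=>(0,2,2)
result: ⟨2 1 0; 2 1 2; 0 0 2⟩

Answer: ⟨2 1 0; 2 1 2; 0 0 2⟩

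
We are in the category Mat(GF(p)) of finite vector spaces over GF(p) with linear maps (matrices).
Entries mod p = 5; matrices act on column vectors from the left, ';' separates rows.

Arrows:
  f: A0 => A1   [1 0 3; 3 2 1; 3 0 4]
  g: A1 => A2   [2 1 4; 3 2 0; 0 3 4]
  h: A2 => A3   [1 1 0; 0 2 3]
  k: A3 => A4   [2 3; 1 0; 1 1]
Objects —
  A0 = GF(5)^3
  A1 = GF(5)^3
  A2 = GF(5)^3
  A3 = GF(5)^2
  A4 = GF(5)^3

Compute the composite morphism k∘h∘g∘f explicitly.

  e0=[1,0,0] f=>[1,3,3] g=>[2,4,1] h=>[1,1] k=>[0,1,2]
  e1=[0,1,0] f=>[0,2,0] g=>[2,4,1] h=>[1,1] k=>[0,1,2]
  e2=[0,0,1] f=>[3,1,4] g=>[3,1,4] h=>[4,4] k=>[0,4,3]
result: [0 0 0; 1 1 4; 2 2 3]

Answer: [0 0 0; 1 1 4; 2 2 3]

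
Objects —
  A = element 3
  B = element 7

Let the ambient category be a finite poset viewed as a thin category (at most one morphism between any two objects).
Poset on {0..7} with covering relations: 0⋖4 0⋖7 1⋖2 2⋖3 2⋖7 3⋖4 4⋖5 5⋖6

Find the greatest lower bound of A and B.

Common predecessors of 3,7: {1,2}
  1 ≤ 2
  2 ≤ 2
glb = 2

Answer: A∧B = 2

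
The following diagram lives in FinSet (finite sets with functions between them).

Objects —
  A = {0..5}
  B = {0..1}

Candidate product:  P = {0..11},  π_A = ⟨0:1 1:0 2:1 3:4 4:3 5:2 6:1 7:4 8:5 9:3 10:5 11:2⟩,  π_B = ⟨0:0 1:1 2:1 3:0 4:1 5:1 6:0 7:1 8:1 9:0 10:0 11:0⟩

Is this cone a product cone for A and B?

Answer: NOT A VALID PRODUCT — duplicate pair at indices 0,6

Work:
|A|·|B| = 6·2 = 12;  |P| = 12
Check the pairing map k ↦ (π_A(k), π_B(k)):
  0 : (1,0)
  1 : (0,1)
  2 : (1,1)
  3 : (4,0)
  4 : (3,1)
  5 : (2,1)
  6 : (1,0)  ✗ repeats pair of k=0
  7 : (4,1)
  8 : (5,1)
  9 : (3,0)
  10 : (5,0)
  11 : (2,0)
distinct pairs in image: 11 / 12 needed
  → (1,0) hit at k=0 and k=6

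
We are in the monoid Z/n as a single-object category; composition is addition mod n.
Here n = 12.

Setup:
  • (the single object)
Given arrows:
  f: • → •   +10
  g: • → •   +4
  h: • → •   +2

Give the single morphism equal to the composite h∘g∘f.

  0 +10≡10 +4≡2 +2≡4  (mod 12)
result: +4

Answer: +4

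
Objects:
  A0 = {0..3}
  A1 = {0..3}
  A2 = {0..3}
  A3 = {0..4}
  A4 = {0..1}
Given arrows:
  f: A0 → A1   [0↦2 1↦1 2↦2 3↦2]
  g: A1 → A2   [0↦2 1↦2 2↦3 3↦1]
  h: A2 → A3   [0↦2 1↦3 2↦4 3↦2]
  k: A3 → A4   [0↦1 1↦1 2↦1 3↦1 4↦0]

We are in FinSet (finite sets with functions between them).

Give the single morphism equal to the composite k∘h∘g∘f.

  0 f→2 g→3 h→2 k→1
  1 f→1 g→2 h→4 k→0
  2 f→2 g→3 h→2 k→1
  3 f→2 g→3 h→2 k→1
composite: [0↦1 1↦0 2↦1 3↦1]

Answer: [0↦1 1↦0 2↦1 3↦1]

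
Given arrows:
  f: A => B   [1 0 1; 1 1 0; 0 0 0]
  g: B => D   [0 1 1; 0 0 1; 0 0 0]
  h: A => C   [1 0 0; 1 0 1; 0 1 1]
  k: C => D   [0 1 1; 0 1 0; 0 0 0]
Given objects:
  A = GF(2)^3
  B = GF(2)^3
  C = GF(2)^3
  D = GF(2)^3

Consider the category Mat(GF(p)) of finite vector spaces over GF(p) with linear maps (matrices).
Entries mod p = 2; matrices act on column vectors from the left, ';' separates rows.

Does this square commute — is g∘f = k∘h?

Answer: DOES NOT COMMUTE

Trace:
1) trace f;g:
  e0=[1,0,0] f=>[1,1,0] g=>[1,0,0]
  e1=[0,1,0] f=>[0,1,0] g=>[1,0,0]
  e2=[0,0,1] f=>[1,0,0] g=>[0,0,0]
  ⟦path⟧₁ = [1 1 0; 0 0 0; 0 0 0]
2) trace h;k:
  e0=[1,0,0] h=>[1,1,0] k=>[1,1,0]
  e1=[0,1,0] h=>[0,0,1] k=>[1,0,0]
  e2=[0,0,1] h=>[0,1,1] k=>[0,1,0]
  ⟦path⟧₂ = [1 1 0; 1 0 1; 0 0 0]
Equal? distinct morphisms ✗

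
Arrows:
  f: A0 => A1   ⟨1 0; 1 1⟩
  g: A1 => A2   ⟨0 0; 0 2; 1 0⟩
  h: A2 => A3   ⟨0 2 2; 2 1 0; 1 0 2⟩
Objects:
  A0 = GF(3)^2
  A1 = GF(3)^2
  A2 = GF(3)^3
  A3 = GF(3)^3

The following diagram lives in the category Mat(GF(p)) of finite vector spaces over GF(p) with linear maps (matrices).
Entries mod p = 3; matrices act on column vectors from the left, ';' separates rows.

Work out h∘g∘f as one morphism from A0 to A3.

  e0=[1,0] f=>[1,1] g=>[0,2,1] h=>[0,2,2]
  e1=[0,1] f=>[0,1] g=>[0,2,0] h=>[1,2,0]
⟦path⟧: ⟨0 1; 2 2; 2 0⟩

Answer: ⟨0 1; 2 2; 2 0⟩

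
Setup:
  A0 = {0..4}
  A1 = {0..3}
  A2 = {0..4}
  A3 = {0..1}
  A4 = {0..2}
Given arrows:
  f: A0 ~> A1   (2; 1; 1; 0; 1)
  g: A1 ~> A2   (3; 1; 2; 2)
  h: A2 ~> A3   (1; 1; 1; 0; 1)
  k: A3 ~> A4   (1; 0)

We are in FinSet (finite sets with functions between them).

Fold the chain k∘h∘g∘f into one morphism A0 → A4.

Answer: (0; 0; 0; 1; 0)

Derivation:
  0 f~>2 g~>2 h~>1 k~>0
  1 f~>1 g~>1 h~>1 k~>0
  2 f~>1 g~>1 h~>1 k~>0
  3 f~>0 g~>3 h~>0 k~>1
  4 f~>1 g~>1 h~>1 k~>0
composite: (0; 0; 0; 1; 0)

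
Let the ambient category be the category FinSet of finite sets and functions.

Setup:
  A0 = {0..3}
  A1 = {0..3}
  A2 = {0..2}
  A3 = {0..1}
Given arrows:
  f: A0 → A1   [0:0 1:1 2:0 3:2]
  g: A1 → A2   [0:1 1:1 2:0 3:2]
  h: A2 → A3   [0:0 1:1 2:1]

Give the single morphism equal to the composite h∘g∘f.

  0 f→0 g→1 h→1
  1 f→1 g→1 h→1
  2 f→0 g→1 h→1
  3 f→2 g→0 h→0
result: [0:1 1:1 2:1 3:0]

Answer: [0:1 1:1 2:1 3:0]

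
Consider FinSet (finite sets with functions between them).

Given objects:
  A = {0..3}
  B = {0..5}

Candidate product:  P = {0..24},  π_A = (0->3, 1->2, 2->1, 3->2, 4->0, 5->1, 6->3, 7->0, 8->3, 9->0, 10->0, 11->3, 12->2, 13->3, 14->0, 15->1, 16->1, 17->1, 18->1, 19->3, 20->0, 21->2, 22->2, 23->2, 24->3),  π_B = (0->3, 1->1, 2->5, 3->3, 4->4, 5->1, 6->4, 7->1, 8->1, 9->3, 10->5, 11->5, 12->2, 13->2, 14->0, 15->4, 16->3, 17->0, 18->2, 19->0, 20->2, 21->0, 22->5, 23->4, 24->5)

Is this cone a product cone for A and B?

Answer: NOT A VALID PRODUCT — |P|=25 ≠ |A|·|B|=24

Derivation:
|A|·|B| = 4·6 = 24;  |P| = 25
  → cardinalities differ; no bijection possible.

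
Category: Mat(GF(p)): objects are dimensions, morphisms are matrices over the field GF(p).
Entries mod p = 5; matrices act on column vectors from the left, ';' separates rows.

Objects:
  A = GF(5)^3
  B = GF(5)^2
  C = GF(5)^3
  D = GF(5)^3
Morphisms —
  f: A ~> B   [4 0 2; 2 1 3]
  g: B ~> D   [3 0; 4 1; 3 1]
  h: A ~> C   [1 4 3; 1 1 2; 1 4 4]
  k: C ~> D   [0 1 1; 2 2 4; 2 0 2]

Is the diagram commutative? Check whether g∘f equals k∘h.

Answer: COMMUTES

Derivation:
Path 1 = f;g:
  e0=[1,0,0] f~>[4,2] g~>[2,3,4]
  e1=[0,1,0] f~>[0,1] g~>[0,1,1]
  e2=[0,0,1] f~>[2,3] g~>[1,1,4]
  result₁ = [2 0 1; 3 1 1; 4 1 4]
Path 2 = h;k:
  e0=[1,0,0] h~>[1,1,1] k~>[2,3,4]
  e1=[0,1,0] h~>[4,1,4] k~>[0,1,1]
  e2=[0,0,1] h~>[3,2,4] k~>[1,1,4]
  result₂ = [2 0 1; 3 1 1; 4 1 4]
Equal? YES — commutes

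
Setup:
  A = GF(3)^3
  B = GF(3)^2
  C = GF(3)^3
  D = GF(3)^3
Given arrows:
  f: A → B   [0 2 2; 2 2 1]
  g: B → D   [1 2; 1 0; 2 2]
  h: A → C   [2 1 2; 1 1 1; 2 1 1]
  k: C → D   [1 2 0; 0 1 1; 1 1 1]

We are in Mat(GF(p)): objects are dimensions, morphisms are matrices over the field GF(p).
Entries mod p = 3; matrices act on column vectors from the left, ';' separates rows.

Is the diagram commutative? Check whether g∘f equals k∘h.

1) trace f;g:
  e0=[1,0,0] f→[0,2] g→[1,0,1]
  e1=[0,1,0] f→[2,2] g→[0,2,2]
  e2=[0,0,1] f→[2,1] g→[1,2,0]
  composite₁ = [1 0 1; 0 2 2; 1 2 0]
2) trace h;k:
  e0=[1,0,0] h→[2,1,2] k→[1,0,2]
  e1=[0,1,0] h→[1,1,1] k→[0,2,0]
  e2=[0,0,1] h→[2,1,1] k→[1,2,1]
  composite₂ = [1 0 1; 0 2 2; 2 0 1]
Equal? distinct morphisms ✗

Answer: DOES NOT COMMUTE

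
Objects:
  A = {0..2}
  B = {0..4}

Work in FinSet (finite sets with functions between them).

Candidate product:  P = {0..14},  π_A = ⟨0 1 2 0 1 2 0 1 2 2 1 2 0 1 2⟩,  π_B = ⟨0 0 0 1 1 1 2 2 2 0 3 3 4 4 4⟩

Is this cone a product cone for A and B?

Answer: NOT A VALID PRODUCT — duplicate pair at indices 2,9

Derivation:
|A|·|B| = 3·5 = 15;  |P| = 15
Check the pairing map k ↦ (π_A(k), π_B(k)):
  0 -> (0,0)
  1 -> (1,0)
  2 -> (2,0)
  3 -> (0,1)
  4 -> (1,1)
  5 -> (2,1)
  6 -> (0,2)
  7 -> (1,2)
  8 -> (2,2)
  9 -> (2,0)  ✗ repeats pair of k=2
  10 -> (1,3)
  11 -> (2,3)
  12 -> (0,4)
  13 -> (1,4)
  14 -> (2,4)
distinct pairs in image: 14 / 15 needed
  → (2,0) hit at k=2 and k=9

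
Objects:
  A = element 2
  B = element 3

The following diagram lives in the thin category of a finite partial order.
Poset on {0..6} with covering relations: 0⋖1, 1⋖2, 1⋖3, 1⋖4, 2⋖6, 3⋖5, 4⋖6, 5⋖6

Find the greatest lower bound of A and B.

Answer: A∧B = 1

Work:
Common predecessors of 2,3: {0,1}
  0 ⊑ 1
  1 ⊑ 1
glb = 1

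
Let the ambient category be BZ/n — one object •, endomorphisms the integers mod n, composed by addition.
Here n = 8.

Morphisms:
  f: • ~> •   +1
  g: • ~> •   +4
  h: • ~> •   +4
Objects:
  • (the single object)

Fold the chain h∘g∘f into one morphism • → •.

  0 +1≡1 +4≡5 +4≡1  (mod 8)
result: +1

Answer: +1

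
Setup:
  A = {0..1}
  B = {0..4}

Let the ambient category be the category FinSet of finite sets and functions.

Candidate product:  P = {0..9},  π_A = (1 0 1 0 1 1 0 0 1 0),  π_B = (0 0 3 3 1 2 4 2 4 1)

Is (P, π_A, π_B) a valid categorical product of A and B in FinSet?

|A|·|B| = 2·5 = 10;  |P| = 10
Check the pairing map k ↦ (π_A(k), π_B(k)):
  0 : (1,0)
  1 : (0,0)
  2 : (1,3)
  3 : (0,3)
  4 : (1,1)
  5 : (1,2)
  6 : (0,4)
  7 : (0,2)
  8 : (1,4)
  9 : (0,1)
distinct pairs in image: 10 / 10 needed
  → bijection onto A×B; projections well-typed.

Answer: VALID PRODUCT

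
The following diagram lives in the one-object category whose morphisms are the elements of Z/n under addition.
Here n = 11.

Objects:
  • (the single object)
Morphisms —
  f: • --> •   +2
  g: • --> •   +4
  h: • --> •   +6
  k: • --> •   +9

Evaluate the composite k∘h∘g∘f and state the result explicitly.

  0 +2≡2 +4≡6 +6≡1 +9≡10  (mod 11)
composite: +10

Answer: +10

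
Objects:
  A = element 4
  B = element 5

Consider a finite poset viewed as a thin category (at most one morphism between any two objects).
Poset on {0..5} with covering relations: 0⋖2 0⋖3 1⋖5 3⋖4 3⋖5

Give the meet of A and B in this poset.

{x : x≤A ∧ x≤B} = {0,3}  (A=4, B=5)
  0 ≤ 3
  3 ≤ 3
glb = 3

Answer: A∧B = 3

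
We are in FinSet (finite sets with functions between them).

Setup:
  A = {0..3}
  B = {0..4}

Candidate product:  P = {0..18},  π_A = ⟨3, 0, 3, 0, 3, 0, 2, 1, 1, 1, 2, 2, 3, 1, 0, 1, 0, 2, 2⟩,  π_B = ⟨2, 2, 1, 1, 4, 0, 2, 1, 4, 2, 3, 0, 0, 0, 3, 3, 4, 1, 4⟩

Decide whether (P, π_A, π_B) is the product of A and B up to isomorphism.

|A|·|B| = 4·5 = 20;  |P| = 19
  → cardinalities differ; no bijection possible.

Answer: NOT A VALID PRODUCT — |P|=19 ≠ |A|·|B|=20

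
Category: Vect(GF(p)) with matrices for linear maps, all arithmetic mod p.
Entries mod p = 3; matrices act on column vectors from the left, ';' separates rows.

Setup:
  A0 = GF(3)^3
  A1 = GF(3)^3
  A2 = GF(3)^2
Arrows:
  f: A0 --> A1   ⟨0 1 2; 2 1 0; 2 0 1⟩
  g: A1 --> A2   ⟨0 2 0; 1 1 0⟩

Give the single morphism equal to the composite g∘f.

  e0=(1,0,0) f-->(0,2,2) g-->(1,2)
  e1=(0,1,0) f-->(1,1,0) g-->(2,2)
  e2=(0,0,1) f-->(2,0,1) g-->(0,2)
composite: ⟨1 2 0; 2 2 2⟩

Answer: ⟨1 2 0; 2 2 2⟩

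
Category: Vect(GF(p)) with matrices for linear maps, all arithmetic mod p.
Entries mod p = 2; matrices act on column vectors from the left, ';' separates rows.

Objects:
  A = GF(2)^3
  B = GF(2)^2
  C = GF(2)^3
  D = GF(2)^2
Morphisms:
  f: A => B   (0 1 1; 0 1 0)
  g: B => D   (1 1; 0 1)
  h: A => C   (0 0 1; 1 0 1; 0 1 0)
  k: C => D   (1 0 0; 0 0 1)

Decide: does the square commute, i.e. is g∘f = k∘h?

Along f;g (path 1):
  e0=⟨1,0,0⟩ f=>⟨0,0⟩ g=>⟨0,0⟩
  e1=⟨0,1,0⟩ f=>⟨1,1⟩ g=>⟨0,1⟩
  e2=⟨0,0,1⟩ f=>⟨1,0⟩ g=>⟨1,0⟩
  result₁ = (0 0 1; 0 1 0)
Along h;k (path 2):
  e0=⟨1,0,0⟩ h=>⟨0,1,0⟩ k=>⟨0,0⟩
  e1=⟨0,1,0⟩ h=>⟨0,0,1⟩ k=>⟨0,1⟩
  e2=⟨0,0,1⟩ h=>⟨1,1,0⟩ k=>⟨1,0⟩
  result₂ = (0 0 1; 0 1 0)
Equal? equal; square commutes

Answer: COMMUTES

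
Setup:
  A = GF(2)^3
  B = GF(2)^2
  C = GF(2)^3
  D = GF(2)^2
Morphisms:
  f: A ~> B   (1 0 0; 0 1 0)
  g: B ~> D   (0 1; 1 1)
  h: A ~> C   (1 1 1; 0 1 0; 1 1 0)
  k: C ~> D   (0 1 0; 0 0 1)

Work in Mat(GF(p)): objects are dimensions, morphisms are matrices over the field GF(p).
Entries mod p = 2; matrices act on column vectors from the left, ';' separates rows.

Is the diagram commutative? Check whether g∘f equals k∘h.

Answer: COMMUTES

Derivation:
1) trace f;g:
  e0=⟨1,0,0⟩ f~>⟨1,0⟩ g~>⟨0,1⟩
  e1=⟨0,1,0⟩ f~>⟨0,1⟩ g~>⟨1,1⟩
  e2=⟨0,0,1⟩ f~>⟨0,0⟩ g~>⟨0,0⟩
  composite₁ = (0 1 0; 1 1 0)
2) trace h;k:
  e0=⟨1,0,0⟩ h~>⟨1,0,1⟩ k~>⟨0,1⟩
  e1=⟨0,1,0⟩ h~>⟨1,1,1⟩ k~>⟨1,1⟩
  e2=⟨0,0,1⟩ h~>⟨1,0,0⟩ k~>⟨0,0⟩
  composite₂ = (0 1 0; 1 1 0)
Equal? same morphism ✓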